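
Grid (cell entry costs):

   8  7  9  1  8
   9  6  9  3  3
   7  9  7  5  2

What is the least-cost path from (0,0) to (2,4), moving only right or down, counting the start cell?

Path (0,0) (0,1) (0,2) (0,3) (1,3) (1,4) (2,4): 8 + 7 + 9 + 1 + 3 + 3 + 2 = 33.
(Top row then right column would cost 38.)

33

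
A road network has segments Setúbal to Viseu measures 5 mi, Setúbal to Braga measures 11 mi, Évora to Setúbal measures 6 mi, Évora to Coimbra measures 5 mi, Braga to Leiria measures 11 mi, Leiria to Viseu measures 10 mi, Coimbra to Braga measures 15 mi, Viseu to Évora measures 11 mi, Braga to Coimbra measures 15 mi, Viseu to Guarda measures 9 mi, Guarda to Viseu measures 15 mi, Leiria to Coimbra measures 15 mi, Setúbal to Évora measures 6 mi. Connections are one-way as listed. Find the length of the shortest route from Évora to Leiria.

Routes from Évora to Leiria:
Évora→Setúbal→Braga→Leiria: 6 + 11 + 11 = 28
Évora→Coimbra→Braga→Leiria: 5 + 15 + 11 = 31
Shortest: 28 mi.

28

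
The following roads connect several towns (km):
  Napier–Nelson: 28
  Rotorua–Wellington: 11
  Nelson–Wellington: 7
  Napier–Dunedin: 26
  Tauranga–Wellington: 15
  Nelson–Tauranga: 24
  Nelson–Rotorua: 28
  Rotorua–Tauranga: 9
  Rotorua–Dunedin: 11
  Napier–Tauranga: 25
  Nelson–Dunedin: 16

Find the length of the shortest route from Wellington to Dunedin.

Comparing a few candidate routes:
Wellington-Nelson-Rotorua-Dunedin: 7 + 28 + 11 = 46
Wellington-Nelson-Dunedin: 7 + 16 = 23
Wellington-Tauranga-Rotorua-Dunedin: 15 + 9 + 11 = 35
Wellington-Rotorua-Dunedin: 11 + 11 = 22
Shortest: 22 km.

22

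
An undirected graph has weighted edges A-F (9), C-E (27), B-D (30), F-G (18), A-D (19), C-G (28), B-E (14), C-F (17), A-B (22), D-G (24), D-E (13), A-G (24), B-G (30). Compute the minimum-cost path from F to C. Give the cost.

A few of the F→C routes:
F → C: 17
F → G → C: 18 + 28 = 46
F → A → G → C: 9 + 24 + 28 = 61
Best route has total 17.

17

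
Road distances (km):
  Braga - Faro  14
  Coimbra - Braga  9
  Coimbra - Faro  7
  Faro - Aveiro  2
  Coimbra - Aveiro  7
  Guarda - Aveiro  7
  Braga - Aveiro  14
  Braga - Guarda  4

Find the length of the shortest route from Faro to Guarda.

9

Comparing a few candidate routes:
Faro → Aveiro → Guarda: 2 + 7 = 9
Faro → Coimbra → Braga → Guarda: 7 + 9 + 4 = 20
Faro → Braga → Guarda: 14 + 4 = 18
The minimum is 9 km.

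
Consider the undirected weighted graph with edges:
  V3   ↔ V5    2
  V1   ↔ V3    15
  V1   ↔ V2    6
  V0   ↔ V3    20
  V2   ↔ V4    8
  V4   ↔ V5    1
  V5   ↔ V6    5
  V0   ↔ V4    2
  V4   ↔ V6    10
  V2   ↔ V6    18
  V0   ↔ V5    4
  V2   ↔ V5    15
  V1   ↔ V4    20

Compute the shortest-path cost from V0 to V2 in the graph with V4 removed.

Some routes from V0 to V2 avoiding V4:
V0-V5-V2: 4 + 15 = 19
V0-V5-V6-V2: 4 + 5 + 18 = 27
V0-V5-V3-V1-V2: 4 + 2 + 15 + 6 = 27
Shortest: 19.

19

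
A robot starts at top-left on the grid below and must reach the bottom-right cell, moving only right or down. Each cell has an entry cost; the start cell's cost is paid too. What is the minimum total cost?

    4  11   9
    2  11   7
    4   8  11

29

Cheapest: r0c0 -> r1c0 -> r2c0 -> r2c1 -> r2c2
  4 + 2 + 4 + 8 + 11 = 29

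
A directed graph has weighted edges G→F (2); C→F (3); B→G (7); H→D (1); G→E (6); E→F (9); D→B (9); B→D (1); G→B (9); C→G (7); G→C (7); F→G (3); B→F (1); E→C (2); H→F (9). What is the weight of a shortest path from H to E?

Routes from H to E:
H-D-B-F-G-E: 1 + 9 + 1 + 3 + 6 = 20
H-D-B-G-E: 1 + 9 + 7 + 6 = 23
H-F-G-E: 9 + 3 + 6 = 18
Best route has total 18.

18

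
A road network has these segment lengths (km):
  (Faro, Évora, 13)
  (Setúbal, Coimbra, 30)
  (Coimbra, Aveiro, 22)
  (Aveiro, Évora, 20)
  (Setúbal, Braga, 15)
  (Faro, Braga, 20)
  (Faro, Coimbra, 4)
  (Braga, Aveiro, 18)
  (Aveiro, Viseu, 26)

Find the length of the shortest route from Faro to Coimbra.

4

Routes from Faro to Coimbra:
Faro - Coimbra: 4
Faro - Évora - Aveiro - Braga - Setúbal - Coimbra: 13 + 20 + 18 + 15 + 30 = 96
Faro - Braga - Setúbal - Coimbra: 20 + 15 + 30 = 65
Faro - Évora - Aveiro - Coimbra: 13 + 20 + 22 = 55
Faro - Braga - Aveiro - Coimbra: 20 + 18 + 22 = 60
Best route has total 4 km.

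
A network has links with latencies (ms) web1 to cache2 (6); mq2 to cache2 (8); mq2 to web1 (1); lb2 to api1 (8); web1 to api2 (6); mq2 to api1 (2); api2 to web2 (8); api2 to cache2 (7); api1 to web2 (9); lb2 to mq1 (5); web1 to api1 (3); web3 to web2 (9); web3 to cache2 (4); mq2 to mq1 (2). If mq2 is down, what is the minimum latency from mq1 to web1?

16

Some routes from mq1 to web1 avoiding mq2:
mq1-lb2-api1-web1: 5 + 8 + 3 = 16
mq1-lb2-api1-web2-web3-cache2-web1: 5 + 8 + 9 + 9 + 4 + 6 = 41
mq1-lb2-api1-web2-api2-cache2-web1: 5 + 8 + 9 + 8 + 7 + 6 = 43
mq1-lb2-api1-web2-api2-web1: 5 + 8 + 9 + 8 + 6 = 36
Best route has total 16 ms.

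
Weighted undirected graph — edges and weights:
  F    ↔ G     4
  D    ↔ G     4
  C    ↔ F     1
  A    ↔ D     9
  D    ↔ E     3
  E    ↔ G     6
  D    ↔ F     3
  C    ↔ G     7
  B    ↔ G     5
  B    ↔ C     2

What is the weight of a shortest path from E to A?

12

Checking several routes:
E -> G -> B -> C -> F -> D -> A: 6 + 5 + 2 + 1 + 3 + 9 = 26
E -> G -> D -> A: 6 + 4 + 9 = 19
E -> D -> A: 3 + 9 = 12
E -> G -> F -> D -> A: 6 + 4 + 3 + 9 = 22
The minimum is 12.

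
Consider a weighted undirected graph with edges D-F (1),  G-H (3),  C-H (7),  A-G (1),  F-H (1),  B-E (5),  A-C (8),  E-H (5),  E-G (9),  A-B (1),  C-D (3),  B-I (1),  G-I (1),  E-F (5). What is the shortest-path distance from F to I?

5

Some routes from F to I:
F → E → B → A → G → I: 5 + 5 + 1 + 1 + 1 = 13
F → E → B → I: 5 + 5 + 1 = 11
F → H → E → B → I: 1 + 5 + 5 + 1 = 12
F → H → G → I: 1 + 3 + 1 = 5
F → H → G → A → B → I: 1 + 3 + 1 + 1 + 1 = 7
Shortest: 5.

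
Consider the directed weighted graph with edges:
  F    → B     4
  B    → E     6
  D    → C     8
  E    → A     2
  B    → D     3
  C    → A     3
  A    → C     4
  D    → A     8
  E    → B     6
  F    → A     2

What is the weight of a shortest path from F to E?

10

Routes from F to E:
F -> B -> E: 4 + 6 = 10
Shortest: 10.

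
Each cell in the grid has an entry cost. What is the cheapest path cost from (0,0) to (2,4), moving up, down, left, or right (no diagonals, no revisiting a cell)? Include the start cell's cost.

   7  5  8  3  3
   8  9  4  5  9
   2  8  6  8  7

Cheapest: (0,0)→(0,1)→(0,2)→(0,3)→(0,4)→(1,4)→(2,4)
  7 + 5 + 8 + 3 + 3 + 9 + 7 = 42

42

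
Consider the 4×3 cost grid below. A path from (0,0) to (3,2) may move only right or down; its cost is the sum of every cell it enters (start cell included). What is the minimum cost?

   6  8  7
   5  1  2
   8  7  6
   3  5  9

29

One optimal route is (0,0) (1,0) (1,1) (1,2) (2,2) (3,2).
Its cost is 6 + 5 + 1 + 2 + 6 + 9 = 29.
For comparison, the top-then-right route costs 38.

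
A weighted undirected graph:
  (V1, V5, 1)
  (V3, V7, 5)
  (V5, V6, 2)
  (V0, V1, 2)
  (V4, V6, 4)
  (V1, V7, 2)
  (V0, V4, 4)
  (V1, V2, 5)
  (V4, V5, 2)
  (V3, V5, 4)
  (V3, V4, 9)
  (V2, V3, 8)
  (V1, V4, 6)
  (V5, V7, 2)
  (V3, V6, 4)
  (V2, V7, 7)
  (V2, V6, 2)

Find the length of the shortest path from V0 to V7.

A few of the V0→V7 routes:
V0-V1-V7: 2 + 2 = 4
V0-V4-V5-V7: 4 + 2 + 2 = 8
V0-V1-V5-V7: 2 + 1 + 2 = 5
Shortest: 4.

4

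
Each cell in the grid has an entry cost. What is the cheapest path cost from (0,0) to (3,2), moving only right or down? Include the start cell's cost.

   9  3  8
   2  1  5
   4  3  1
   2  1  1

17

Best path: (0,0) -> (1,0) -> (1,1) -> (2,1) -> (2,2) -> (3,2)
Cost: 9 + 2 + 1 + 3 + 1 + 1 = 17
(Top row then right column would cost 27.)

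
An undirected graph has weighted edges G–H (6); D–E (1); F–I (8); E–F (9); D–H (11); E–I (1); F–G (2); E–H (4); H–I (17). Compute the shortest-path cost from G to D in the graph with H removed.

Routes from G to D avoiding H:
G - F - I - E - D: 2 + 8 + 1 + 1 = 12
G - F - E - D: 2 + 9 + 1 = 12
Shortest: 12.

12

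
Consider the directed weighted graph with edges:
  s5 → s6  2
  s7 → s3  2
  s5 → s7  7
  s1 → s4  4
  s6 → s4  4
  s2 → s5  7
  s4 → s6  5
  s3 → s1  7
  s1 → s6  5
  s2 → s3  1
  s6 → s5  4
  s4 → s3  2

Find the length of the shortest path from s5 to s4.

6

Candidate routes:
s5 - s7 - s3 - s1 - s4: 7 + 2 + 7 + 4 = 20
s5 - s7 - s3 - s1 - s6 - s4: 7 + 2 + 7 + 5 + 4 = 25
s5 - s6 - s4: 2 + 4 = 6
Shortest: 6.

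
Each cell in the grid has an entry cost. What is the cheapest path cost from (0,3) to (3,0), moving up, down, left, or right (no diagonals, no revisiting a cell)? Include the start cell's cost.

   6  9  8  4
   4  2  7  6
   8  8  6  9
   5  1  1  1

Path [0,3] -> [1,3] -> [2,3] -> [3,3] -> [3,2] -> [3,1] -> [3,0]: 4 + 6 + 9 + 1 + 1 + 1 + 5 = 27.

27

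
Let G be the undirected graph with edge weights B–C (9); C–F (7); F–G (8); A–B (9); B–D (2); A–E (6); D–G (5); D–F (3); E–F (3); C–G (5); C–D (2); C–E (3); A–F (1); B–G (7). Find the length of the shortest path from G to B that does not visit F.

A few of the G→B routes:
G-D-B: 5 + 2 = 7
G-C-D-B: 5 + 2 + 2 = 9
G-B: 7
Shortest: 7.

7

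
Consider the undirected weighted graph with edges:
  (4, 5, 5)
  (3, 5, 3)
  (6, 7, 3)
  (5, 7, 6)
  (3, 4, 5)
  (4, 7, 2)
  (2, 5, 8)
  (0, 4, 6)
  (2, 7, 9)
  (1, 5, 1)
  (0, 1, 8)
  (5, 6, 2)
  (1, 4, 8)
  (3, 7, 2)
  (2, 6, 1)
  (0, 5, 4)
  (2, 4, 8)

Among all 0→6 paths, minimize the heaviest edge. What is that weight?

4

Checking several routes:
0→5→3→4→7→6: max(4, 3, 5, 2, 3) = 5
0→5→3→7→6: max(4, 3, 2, 3) = 4
0→5→4→7→6: max(4, 5, 2, 3) = 5
0→5→4→3→7→6: max(4, 5, 5, 2, 3) = 5
0→5→6: max(4, 2) = 4
Best route has worst link 4.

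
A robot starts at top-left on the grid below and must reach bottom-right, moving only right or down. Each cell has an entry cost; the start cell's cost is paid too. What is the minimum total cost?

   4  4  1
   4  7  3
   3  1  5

One optimal route is r0c0 → r0c1 → r0c2 → r1c2 → r2c2.
Its cost is 4 + 4 + 1 + 3 + 5 = 17.

17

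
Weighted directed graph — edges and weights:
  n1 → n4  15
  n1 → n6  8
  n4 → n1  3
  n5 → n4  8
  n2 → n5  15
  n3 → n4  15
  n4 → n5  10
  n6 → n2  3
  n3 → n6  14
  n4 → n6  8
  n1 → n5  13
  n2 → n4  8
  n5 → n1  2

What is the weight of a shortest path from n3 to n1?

18

Comparing a few candidate routes:
n3 - n4 - n5 - n1: 15 + 10 + 2 = 27
n3 - n6 - n2 - n4 - n1: 14 + 3 + 8 + 3 = 28
n3 - n6 - n2 - n5 - n1: 14 + 3 + 15 + 2 = 34
n3 - n4 - n1: 15 + 3 = 18
n3 - n6 - n2 - n4 - n5 - n1: 14 + 3 + 8 + 10 + 2 = 37
Shortest: 18.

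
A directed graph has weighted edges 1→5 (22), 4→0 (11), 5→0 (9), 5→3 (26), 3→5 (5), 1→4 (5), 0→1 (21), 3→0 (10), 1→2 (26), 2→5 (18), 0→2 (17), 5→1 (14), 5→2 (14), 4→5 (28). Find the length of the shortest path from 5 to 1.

Routes from 5 to 1:
5→0→1: 9 + 21 = 30
5→3→0→1: 26 + 10 + 21 = 57
5→1: 14
Best route has total 14.

14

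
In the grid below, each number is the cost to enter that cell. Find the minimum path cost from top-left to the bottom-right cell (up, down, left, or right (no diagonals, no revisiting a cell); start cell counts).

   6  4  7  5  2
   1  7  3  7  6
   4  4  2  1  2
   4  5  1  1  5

24

Path (0,0) → (1,0) → (2,0) → (2,1) → (2,2) → (2,3) → (3,3) → (3,4): 6 + 1 + 4 + 4 + 2 + 1 + 1 + 5 = 24.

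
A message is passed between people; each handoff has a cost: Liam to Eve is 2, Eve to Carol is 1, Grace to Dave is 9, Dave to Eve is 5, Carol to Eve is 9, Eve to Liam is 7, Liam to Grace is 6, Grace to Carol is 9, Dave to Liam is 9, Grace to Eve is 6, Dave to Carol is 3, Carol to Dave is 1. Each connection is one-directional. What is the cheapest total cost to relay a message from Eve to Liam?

7

Routes from Eve to Liam:
Eve → Liam: 7
Eve → Carol → Dave → Liam: 1 + 1 + 9 = 11
The minimum is 7.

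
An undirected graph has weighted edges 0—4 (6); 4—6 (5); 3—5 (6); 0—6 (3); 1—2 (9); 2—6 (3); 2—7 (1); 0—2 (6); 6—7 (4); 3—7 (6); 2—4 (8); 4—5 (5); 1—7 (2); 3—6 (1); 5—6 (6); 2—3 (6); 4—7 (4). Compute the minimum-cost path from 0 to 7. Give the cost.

Checking several routes:
0 - 4 - 7: 6 + 4 = 10
0 - 6 - 7: 3 + 4 = 7
0 - 6 - 2 - 7: 3 + 3 + 1 = 7
0 - 6 - 3 - 7: 3 + 1 + 6 = 10
0 - 2 - 7: 6 + 1 = 7
Shortest: 7.

7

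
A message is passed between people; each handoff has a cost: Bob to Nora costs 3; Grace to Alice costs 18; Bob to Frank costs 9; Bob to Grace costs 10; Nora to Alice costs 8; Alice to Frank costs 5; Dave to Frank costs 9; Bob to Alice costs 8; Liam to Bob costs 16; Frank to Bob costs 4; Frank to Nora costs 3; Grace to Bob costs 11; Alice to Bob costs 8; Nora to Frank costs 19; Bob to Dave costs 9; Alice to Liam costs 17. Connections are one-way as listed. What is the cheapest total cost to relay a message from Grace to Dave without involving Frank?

Paths from Grace to Dave avoiding Frank:
Grace - Alice - Bob - Dave: 18 + 8 + 9 = 35
Grace - Bob - Dave: 11 + 9 = 20
Grace - Alice - Liam - Bob - Dave: 18 + 17 + 16 + 9 = 60
The minimum is 20.

20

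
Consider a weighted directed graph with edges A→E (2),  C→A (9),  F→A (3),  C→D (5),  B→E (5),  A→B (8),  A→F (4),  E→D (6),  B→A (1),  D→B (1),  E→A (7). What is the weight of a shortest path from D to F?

Candidate routes:
D -> B -> E -> A -> F: 1 + 5 + 7 + 4 = 17
D -> B -> A -> F: 1 + 1 + 4 = 6
Best route has total 6.

6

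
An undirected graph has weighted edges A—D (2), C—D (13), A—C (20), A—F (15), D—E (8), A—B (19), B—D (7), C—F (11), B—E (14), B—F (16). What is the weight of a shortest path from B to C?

20

Checking several routes:
B -> D -> C: 7 + 13 = 20
B -> F -> C: 16 + 11 = 27
B -> A -> D -> C: 19 + 2 + 13 = 34
B -> D -> A -> C: 7 + 2 + 20 = 29
The minimum is 20.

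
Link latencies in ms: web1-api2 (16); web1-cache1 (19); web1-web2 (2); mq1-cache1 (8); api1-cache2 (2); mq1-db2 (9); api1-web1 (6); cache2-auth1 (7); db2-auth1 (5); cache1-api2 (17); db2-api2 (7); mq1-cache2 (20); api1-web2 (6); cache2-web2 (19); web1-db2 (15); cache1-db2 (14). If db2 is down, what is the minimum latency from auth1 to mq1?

27

A few of the auth1→mq1 routes:
auth1→cache2→api1→web2→web1→cache1→mq1: 7 + 2 + 6 + 2 + 19 + 8 = 44
auth1→cache2→mq1: 7 + 20 = 27
auth1→cache2→api1→web1→cache1→mq1: 7 + 2 + 6 + 19 + 8 = 42
Best route has total 27 ms.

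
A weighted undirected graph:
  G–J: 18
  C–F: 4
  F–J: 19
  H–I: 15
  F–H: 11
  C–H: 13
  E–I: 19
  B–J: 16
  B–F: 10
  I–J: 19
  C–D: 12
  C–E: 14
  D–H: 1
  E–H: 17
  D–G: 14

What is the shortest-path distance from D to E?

Some routes from D to E:
D → H → C → E: 1 + 13 + 14 = 28
D → H → I → E: 1 + 15 + 19 = 35
D → H → F → C → E: 1 + 11 + 4 + 14 = 30
D → H → E: 1 + 17 = 18
D → C → H → E: 12 + 13 + 17 = 42
D → C → E: 12 + 14 = 26
Shortest: 18.

18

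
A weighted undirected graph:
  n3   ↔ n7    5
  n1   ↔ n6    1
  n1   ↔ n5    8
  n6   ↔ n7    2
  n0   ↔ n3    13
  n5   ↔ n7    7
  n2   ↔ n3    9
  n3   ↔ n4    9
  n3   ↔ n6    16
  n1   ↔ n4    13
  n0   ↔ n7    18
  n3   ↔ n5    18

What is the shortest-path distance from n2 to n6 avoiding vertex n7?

25

Candidate routes:
n2 → n3 → n4 → n1 → n6: 9 + 9 + 13 + 1 = 32
n2 → n3 → n5 → n1 → n6: 9 + 18 + 8 + 1 = 36
n2 → n3 → n6: 9 + 16 = 25
The minimum is 25.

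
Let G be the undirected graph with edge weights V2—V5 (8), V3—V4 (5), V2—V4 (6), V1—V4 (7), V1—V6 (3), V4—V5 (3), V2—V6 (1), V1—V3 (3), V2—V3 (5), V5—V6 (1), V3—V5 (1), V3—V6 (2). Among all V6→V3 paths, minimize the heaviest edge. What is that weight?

Checking several routes:
V6 -> V3: max(2) = 2
V6 -> V5 -> V3: max(1, 1) = 1
V6 -> V1 -> V3: max(3, 3) = 3
Best route has worst link 1.

1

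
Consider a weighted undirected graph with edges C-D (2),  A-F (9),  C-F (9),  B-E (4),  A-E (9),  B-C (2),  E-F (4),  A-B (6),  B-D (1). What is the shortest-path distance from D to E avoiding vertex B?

Candidate routes:
D → C → F → E: 2 + 9 + 4 = 15
D → C → F → A → E: 2 + 9 + 9 + 9 = 29
The minimum is 15.

15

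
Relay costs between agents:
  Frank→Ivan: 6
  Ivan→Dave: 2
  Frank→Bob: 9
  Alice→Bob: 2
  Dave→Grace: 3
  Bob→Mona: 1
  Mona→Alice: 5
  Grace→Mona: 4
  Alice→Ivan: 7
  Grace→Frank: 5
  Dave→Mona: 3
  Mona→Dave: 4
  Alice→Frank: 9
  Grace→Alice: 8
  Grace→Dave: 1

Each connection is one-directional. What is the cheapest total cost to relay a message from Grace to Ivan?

11

Comparing a few candidate routes:
Grace -> Mona -> Alice -> Ivan: 4 + 5 + 7 = 16
Grace -> Dave -> Mona -> Alice -> Frank -> Ivan: 1 + 3 + 5 + 9 + 6 = 24
Grace -> Dave -> Mona -> Alice -> Ivan: 1 + 3 + 5 + 7 = 16
Grace -> Alice -> Frank -> Ivan: 8 + 9 + 6 = 23
Grace -> Frank -> Ivan: 5 + 6 = 11
Grace -> Alice -> Ivan: 8 + 7 = 15
Shortest: 11.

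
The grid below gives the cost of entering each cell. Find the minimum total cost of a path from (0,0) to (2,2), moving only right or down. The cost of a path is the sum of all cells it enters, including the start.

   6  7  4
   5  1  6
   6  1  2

Best path: (0,0)→(1,0)→(1,1)→(2,1)→(2,2)
Cost: 6 + 5 + 1 + 1 + 2 = 15
For comparison, the top-then-right route costs 25.

15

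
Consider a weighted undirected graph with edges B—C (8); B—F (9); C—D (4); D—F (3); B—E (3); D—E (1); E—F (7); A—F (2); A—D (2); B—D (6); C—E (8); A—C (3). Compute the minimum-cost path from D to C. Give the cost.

4

Comparing a few candidate routes:
D → E → C: 1 + 8 = 9
D → C: 4
D → F → A → C: 3 + 2 + 3 = 8
D → A → C: 2 + 3 = 5
The minimum is 4.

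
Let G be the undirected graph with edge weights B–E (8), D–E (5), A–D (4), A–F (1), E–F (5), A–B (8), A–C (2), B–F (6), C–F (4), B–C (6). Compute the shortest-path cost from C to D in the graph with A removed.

14

Checking several routes:
C→F→E→D: 4 + 5 + 5 = 14
C→B→F→E→D: 6 + 6 + 5 + 5 = 22
C→B→E→D: 6 + 8 + 5 = 19
The minimum is 14.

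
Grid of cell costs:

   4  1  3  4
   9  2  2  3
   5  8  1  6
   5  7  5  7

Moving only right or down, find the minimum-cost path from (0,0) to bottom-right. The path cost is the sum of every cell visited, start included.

22

Path (0,0)→(0,1)→(1,1)→(1,2)→(2,2)→(3,2)→(3,3): 4 + 1 + 2 + 2 + 1 + 5 + 7 = 22.
For comparison, the top-then-right route costs 28.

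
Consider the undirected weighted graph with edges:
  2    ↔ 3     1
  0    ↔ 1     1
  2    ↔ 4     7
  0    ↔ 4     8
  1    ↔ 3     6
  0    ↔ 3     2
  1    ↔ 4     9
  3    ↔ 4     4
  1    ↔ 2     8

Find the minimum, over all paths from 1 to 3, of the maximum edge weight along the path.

2

Some routes from 1 to 3:
1 - 3: max(6) = 6
1 - 0 - 3: max(1, 2) = 2
1 - 0 - 4 - 2 - 3: max(1, 8, 7, 1) = 8
1 - 0 - 4 - 3: max(1, 8, 4) = 8
Smallest bottleneck: 2.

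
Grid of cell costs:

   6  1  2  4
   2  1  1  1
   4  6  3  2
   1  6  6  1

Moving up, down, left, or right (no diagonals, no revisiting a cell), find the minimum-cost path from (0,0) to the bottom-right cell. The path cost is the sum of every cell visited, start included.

13

Cheapest: r0c0 r0c1 r1c1 r1c2 r1c3 r2c3 r3c3
  6 + 1 + 1 + 1 + 1 + 2 + 1 = 13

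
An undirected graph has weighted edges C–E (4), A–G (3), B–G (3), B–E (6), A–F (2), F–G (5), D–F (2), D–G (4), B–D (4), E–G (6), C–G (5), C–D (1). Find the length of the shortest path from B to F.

6

Checking several routes:
B → G → A → F: 3 + 3 + 2 = 8
B → G → F: 3 + 5 = 8
B → D → F: 4 + 2 = 6
Best route has total 6.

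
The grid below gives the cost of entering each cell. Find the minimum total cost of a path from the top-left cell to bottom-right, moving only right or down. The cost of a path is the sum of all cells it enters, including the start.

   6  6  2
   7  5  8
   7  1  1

Cheapest: [0,0] [0,1] [1,1] [2,1] [2,2]
  6 + 6 + 5 + 1 + 1 = 19
For comparison, the top-then-right route costs 23.

19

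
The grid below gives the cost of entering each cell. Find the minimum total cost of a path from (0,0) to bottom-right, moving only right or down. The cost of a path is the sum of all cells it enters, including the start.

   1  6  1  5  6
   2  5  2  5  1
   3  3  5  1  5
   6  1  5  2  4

21

Path (0,0) (1,0) (2,0) (2,1) (2,2) (2,3) (3,3) (3,4): 1 + 2 + 3 + 3 + 5 + 1 + 2 + 4 = 21.
(Top row then right column would cost 29.)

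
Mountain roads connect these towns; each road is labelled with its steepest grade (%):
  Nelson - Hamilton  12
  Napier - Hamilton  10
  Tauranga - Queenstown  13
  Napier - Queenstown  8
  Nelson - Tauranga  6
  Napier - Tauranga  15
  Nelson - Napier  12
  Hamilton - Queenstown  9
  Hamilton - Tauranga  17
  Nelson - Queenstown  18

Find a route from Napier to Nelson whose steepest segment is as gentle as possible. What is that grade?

Checking several routes:
Napier -> Nelson: max(12) = 12
Napier -> Queenstown -> Hamilton -> Nelson: max(8, 9, 12) = 12
Napier -> Hamilton -> Queenstown -> Tauranga -> Nelson: max(10, 9, 13, 6) = 13
Napier -> Hamilton -> Nelson: max(10, 12) = 12
Smallest bottleneck: 12%.

12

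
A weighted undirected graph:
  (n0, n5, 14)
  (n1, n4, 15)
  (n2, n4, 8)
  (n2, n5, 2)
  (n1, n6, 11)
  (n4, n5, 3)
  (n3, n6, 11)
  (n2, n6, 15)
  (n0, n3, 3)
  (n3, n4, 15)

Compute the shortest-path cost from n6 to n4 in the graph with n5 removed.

23

Routes from n6 to n4 avoiding n5:
n6 - n2 - n4: 15 + 8 = 23
n6 - n1 - n4: 11 + 15 = 26
n6 - n3 - n4: 11 + 15 = 26
Best route has total 23.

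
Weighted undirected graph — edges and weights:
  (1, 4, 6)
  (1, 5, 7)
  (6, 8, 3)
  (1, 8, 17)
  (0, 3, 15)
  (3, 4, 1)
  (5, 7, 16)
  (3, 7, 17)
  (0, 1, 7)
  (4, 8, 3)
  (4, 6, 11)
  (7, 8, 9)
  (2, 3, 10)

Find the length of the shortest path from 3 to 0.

A few of the 3→0 routes:
3 -> 4 -> 6 -> 8 -> 1 -> 0: 1 + 11 + 3 + 17 + 7 = 39
3 -> 4 -> 1 -> 0: 1 + 6 + 7 = 14
3 -> 4 -> 8 -> 1 -> 0: 1 + 3 + 17 + 7 = 28
3 -> 0: 15
Shortest: 14.

14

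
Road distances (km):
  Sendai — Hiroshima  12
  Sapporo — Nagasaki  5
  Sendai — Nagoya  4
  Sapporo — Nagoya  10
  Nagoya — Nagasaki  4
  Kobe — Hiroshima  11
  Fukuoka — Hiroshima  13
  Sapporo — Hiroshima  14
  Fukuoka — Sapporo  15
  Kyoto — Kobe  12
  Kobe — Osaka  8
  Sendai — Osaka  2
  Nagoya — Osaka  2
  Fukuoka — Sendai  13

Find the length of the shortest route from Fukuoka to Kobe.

23

A few of the Fukuoka→Kobe routes:
Fukuoka → Sendai → Nagoya → Osaka → Kobe: 13 + 4 + 2 + 8 = 27
Fukuoka → Hiroshima → Kobe: 13 + 11 = 24
Fukuoka → Sendai → Osaka → Kobe: 13 + 2 + 8 = 23
The minimum is 23 km.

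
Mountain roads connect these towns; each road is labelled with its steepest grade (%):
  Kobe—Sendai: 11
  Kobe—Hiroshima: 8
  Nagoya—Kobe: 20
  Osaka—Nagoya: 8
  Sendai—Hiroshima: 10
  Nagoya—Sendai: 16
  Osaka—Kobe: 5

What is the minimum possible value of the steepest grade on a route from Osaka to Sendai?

10

Comparing a few candidate routes:
Osaka → Kobe → Sendai: max(5, 11) = 11
Osaka → Kobe → Hiroshima → Sendai: max(5, 8, 10) = 10
Osaka → Nagoya → Sendai: max(8, 16) = 16
Smallest bottleneck: 10%.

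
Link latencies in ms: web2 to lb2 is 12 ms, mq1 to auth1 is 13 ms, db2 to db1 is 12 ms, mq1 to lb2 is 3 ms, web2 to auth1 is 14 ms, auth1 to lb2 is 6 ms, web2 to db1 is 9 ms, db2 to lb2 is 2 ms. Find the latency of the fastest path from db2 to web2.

14

A few of the db2→web2 routes:
db2-lb2-auth1-web2: 2 + 6 + 14 = 22
db2-db1-web2: 12 + 9 = 21
db2-lb2-web2: 2 + 12 = 14
Best route has total 14 ms.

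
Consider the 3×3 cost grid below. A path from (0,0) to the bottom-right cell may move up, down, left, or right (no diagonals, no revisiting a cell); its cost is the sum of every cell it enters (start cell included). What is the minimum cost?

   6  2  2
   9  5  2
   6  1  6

Path (0,0) (0,1) (0,2) (1,2) (2,2): 6 + 2 + 2 + 2 + 6 = 18.

18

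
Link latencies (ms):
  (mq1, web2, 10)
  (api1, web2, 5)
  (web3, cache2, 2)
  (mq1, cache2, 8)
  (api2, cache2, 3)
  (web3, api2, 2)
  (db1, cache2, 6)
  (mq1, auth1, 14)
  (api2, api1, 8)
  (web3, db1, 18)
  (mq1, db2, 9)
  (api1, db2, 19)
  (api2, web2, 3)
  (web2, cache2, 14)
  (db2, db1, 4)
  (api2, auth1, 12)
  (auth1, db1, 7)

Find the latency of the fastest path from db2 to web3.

A few of the db2→web3 routes:
db2 -> db1 -> cache2 -> web3: 4 + 6 + 2 = 12
db2 -> db1 -> cache2 -> api2 -> web3: 4 + 6 + 3 + 2 = 15
db2 -> mq1 -> cache2 -> web3: 9 + 8 + 2 = 19
Best route has total 12 ms.

12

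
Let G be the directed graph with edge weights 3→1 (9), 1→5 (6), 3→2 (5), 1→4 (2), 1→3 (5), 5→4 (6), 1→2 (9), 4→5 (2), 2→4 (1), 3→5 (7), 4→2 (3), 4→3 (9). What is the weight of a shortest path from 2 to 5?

Candidate routes:
2→4→3→5: 1 + 9 + 7 = 17
2→4→5: 1 + 2 = 3
2→4→3→1→5: 1 + 9 + 9 + 6 = 25
Best route has total 3.

3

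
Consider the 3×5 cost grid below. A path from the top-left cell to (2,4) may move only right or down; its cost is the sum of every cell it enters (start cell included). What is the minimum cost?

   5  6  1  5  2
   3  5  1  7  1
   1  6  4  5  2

Cheapest: [0,0] -> [0,1] -> [0,2] -> [0,3] -> [0,4] -> [1,4] -> [2,4]
  5 + 6 + 1 + 5 + 2 + 1 + 2 = 22

22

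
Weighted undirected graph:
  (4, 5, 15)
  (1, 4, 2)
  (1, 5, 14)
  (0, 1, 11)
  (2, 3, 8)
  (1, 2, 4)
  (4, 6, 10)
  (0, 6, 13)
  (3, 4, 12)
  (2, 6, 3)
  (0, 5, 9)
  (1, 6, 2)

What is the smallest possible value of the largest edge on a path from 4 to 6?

Checking several routes:
4→6: max(10) = 10
4→1→2→6: max(2, 4, 3) = 4
4→3→2→1→6: max(12, 8, 4, 2) = 12
4→3→2→6: max(12, 8, 3) = 12
4→1→6: max(2, 2) = 2
The minimum achievable maximum is 2.

2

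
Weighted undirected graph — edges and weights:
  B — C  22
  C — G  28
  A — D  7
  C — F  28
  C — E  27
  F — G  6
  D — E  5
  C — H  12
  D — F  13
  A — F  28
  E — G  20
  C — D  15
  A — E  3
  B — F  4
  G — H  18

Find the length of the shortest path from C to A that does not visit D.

A few of the C→A routes:
C → E → A: 27 + 3 = 30
C → B → F → A: 22 + 4 + 28 = 54
C → B → F → G → E → A: 22 + 4 + 6 + 20 + 3 = 55
C → G → E → A: 28 + 20 + 3 = 51
C → H → G → E → A: 12 + 18 + 20 + 3 = 53
The minimum is 30.

30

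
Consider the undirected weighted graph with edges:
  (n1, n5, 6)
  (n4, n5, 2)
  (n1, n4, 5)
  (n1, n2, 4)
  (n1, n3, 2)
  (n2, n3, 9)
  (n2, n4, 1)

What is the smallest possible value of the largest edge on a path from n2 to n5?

Checking several routes:
n2 -> n1 -> n5: max(4, 6) = 6
n2 -> n1 -> n4 -> n5: max(4, 5, 2) = 5
n2 -> n4 -> n5: max(1, 2) = 2
n2 -> n4 -> n1 -> n5: max(1, 5, 6) = 6
The minimum achievable maximum is 2.

2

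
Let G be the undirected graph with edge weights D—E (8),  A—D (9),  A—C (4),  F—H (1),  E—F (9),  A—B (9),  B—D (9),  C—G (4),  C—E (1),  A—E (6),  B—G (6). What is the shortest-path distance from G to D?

13

Checking several routes:
G - C - A - D: 4 + 4 + 9 = 17
G - C - E - D: 4 + 1 + 8 = 13
G - C - E - A - D: 4 + 1 + 6 + 9 = 20
G - B - D: 6 + 9 = 15
Shortest: 13.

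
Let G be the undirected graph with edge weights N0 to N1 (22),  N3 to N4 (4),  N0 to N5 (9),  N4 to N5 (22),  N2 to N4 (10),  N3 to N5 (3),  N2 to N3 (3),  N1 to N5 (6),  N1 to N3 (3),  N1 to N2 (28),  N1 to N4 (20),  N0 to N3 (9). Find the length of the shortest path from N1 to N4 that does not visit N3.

Candidate routes:
N1 → N4: 20
N1 → N2 → N4: 28 + 10 = 38
N1 → N5 → N4: 6 + 22 = 28
N1 → N0 → N5 → N4: 22 + 9 + 22 = 53
Shortest: 20.

20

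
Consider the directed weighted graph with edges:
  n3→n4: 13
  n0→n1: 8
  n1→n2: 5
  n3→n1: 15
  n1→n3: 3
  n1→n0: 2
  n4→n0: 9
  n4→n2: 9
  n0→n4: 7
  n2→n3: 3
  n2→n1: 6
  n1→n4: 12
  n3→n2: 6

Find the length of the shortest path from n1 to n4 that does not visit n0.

Paths from n1 to n4 avoiding n0:
n1→n4: 12
n1→n2→n3→n4: 5 + 3 + 13 = 21
n1→n3→n4: 3 + 13 = 16
Shortest: 12.

12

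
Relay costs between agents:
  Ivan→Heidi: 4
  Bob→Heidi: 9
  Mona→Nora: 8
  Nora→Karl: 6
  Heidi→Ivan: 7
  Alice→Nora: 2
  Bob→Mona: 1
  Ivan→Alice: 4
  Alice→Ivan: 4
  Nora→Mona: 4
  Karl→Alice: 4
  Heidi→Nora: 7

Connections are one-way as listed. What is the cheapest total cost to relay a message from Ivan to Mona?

Candidate routes:
Ivan -> Alice -> Nora -> Mona: 4 + 2 + 4 = 10
Ivan -> Heidi -> Nora -> Mona: 4 + 7 + 4 = 15
Shortest: 10.

10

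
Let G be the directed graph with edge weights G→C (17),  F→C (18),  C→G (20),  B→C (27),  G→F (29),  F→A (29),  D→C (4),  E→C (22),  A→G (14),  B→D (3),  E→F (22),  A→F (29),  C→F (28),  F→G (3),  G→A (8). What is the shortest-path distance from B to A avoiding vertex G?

64

Candidate routes:
B - C - F - A: 27 + 28 + 29 = 84
B - D - C - F - A: 3 + 4 + 28 + 29 = 64
The minimum is 64.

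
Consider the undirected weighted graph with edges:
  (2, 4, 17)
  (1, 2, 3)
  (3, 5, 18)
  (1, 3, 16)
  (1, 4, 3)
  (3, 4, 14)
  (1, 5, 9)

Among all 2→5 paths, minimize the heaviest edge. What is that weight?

9

Some routes from 2 to 5:
2 -> 4 -> 1 -> 3 -> 5: max(17, 3, 16, 18) = 18
2 -> 4 -> 3 -> 1 -> 5: max(17, 14, 16, 9) = 17
2 -> 1 -> 5: max(3, 9) = 9
2 -> 4 -> 1 -> 5: max(17, 3, 9) = 17
Smallest bottleneck: 9.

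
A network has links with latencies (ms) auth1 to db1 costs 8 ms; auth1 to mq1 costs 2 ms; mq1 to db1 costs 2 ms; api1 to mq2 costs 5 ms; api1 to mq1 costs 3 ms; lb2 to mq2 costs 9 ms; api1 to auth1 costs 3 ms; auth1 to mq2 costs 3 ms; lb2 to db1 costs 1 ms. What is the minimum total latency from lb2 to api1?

6

Some routes from lb2 to api1:
lb2 -> db1 -> mq1 -> auth1 -> api1: 1 + 2 + 2 + 3 = 8
lb2 -> db1 -> auth1 -> api1: 1 + 8 + 3 = 12
lb2 -> db1 -> mq1 -> api1: 1 + 2 + 3 = 6
Best route has total 6 ms.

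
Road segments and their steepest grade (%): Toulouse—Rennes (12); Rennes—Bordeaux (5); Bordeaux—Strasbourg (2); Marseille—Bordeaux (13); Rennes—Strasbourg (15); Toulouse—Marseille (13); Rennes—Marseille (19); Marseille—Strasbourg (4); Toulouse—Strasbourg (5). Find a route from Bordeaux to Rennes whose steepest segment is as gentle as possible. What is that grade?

5

Some routes from Bordeaux to Rennes:
Bordeaux-Strasbourg-Toulouse-Rennes: max(2, 5, 12) = 12
Bordeaux-Marseille-Strasbourg-Toulouse-Rennes: max(13, 4, 5, 12) = 13
Bordeaux-Marseille-Toulouse-Rennes: max(13, 13, 12) = 13
Bordeaux-Strasbourg-Rennes: max(2, 15) = 15
Bordeaux-Strasbourg-Marseille-Toulouse-Rennes: max(2, 4, 13, 12) = 13
Bordeaux-Rennes: max(5) = 5
Smallest bottleneck: 5%.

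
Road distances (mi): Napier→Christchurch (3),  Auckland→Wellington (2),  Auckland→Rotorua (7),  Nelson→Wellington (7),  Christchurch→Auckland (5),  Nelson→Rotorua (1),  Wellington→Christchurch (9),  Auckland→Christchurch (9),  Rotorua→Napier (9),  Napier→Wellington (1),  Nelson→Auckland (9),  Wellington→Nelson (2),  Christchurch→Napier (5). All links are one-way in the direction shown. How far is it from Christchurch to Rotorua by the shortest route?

9

A few of the Christchurch→Rotorua routes:
Christchurch-Auckland-Wellington-Nelson-Rotorua: 5 + 2 + 2 + 1 = 10
Christchurch-Auckland-Rotorua: 5 + 7 = 12
Christchurch-Napier-Wellington-Nelson-Rotorua: 5 + 1 + 2 + 1 = 9
The minimum is 9 mi.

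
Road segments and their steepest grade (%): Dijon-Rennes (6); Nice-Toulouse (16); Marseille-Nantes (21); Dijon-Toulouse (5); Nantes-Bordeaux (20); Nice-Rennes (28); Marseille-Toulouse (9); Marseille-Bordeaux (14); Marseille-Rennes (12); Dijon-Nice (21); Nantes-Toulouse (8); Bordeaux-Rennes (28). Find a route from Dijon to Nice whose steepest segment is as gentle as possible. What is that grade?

16

Checking several routes:
Dijon -> Rennes -> Marseille -> Bordeaux -> Nantes -> Toulouse -> Nice: max(6, 12, 14, 20, 8, 16) = 20
Dijon -> Rennes -> Bordeaux -> Nantes -> Marseille -> Toulouse -> Nice: max(6, 28, 20, 21, 9, 16) = 28
Dijon -> Nice: max(21) = 21
Dijon -> Rennes -> Marseille -> Nantes -> Toulouse -> Nice: max(6, 12, 21, 8, 16) = 21
Dijon -> Rennes -> Marseille -> Toulouse -> Nice: max(6, 12, 9, 16) = 16
Dijon -> Toulouse -> Nice: max(5, 16) = 16
Smallest bottleneck: 16%.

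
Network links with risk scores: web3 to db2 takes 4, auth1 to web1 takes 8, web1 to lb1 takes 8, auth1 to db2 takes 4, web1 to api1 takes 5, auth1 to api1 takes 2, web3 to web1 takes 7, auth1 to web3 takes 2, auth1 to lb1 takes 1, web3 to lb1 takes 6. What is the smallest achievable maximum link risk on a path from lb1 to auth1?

Checking several routes:
lb1 - web3 - auth1: max(6, 2) = 6
lb1 - auth1: max(1) = 1
lb1 - web3 - web1 - api1 - auth1: max(6, 7, 5, 2) = 7
lb1 - web1 - web3 - auth1: max(8, 7, 2) = 8
lb1 - web1 - web3 - db2 - auth1: max(8, 7, 4, 4) = 8
lb1 - web3 - db2 - auth1: max(6, 4, 4) = 6
Smallest bottleneck: 1.

1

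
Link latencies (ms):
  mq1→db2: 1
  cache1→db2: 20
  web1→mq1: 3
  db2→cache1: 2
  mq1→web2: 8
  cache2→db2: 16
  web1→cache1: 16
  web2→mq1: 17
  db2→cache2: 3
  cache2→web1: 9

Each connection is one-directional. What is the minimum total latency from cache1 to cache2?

23

Paths from cache1 to cache2:
cache1 - db2 - cache2: 20 + 3 = 23
The minimum is 23 ms.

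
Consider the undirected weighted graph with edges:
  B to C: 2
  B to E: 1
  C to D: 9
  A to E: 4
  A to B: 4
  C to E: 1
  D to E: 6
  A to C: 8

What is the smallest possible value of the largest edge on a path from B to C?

Comparing a few candidate routes:
B-E-C: max(1, 1) = 1
B-A-E-C: max(4, 4, 1) = 4
B-C: max(2) = 2
Smallest bottleneck: 1.

1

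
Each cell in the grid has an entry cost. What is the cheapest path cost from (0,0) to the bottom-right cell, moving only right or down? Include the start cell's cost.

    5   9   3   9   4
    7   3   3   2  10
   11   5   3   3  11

34

Path (0,0) -> (1,0) -> (1,1) -> (1,2) -> (1,3) -> (2,3) -> (2,4): 5 + 7 + 3 + 3 + 2 + 3 + 11 = 34.
For comparison, the top-then-right route costs 51.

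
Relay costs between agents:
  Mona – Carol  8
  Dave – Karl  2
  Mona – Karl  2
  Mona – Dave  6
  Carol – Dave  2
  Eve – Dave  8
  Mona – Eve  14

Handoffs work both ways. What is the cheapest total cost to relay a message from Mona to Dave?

Checking several routes:
Mona - Carol - Dave: 8 + 2 = 10
Mona - Dave: 6
Mona - Karl - Dave: 2 + 2 = 4
The minimum is 4.

4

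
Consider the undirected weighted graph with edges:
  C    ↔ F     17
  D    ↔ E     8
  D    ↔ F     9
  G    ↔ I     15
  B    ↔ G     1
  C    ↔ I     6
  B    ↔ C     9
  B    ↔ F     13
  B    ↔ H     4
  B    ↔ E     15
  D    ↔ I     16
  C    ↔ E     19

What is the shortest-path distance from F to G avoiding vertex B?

Routes from F to G avoiding B:
F → D → E → C → I → G: 9 + 8 + 19 + 6 + 15 = 57
F → C → I → G: 17 + 6 + 15 = 38
F → C → E → D → I → G: 17 + 19 + 8 + 16 + 15 = 75
F → D → I → G: 9 + 16 + 15 = 40
Shortest: 38.

38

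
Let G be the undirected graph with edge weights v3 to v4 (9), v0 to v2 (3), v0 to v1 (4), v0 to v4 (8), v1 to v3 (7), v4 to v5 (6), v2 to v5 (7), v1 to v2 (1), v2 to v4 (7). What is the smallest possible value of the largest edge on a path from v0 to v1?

3

Comparing a few candidate routes:
v0 → v1: max(4) = 4
v0 → v4 → v2 → v1: max(8, 7, 1) = 8
v0 → v2 → v1: max(3, 1) = 3
The minimum achievable maximum is 3.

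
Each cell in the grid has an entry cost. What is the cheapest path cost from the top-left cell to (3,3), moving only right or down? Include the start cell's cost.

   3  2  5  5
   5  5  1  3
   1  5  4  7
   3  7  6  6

Path (0,0) -> (0,1) -> (0,2) -> (1,2) -> (1,3) -> (2,3) -> (3,3): 3 + 2 + 5 + 1 + 3 + 7 + 6 = 27.
(Top row then right column would cost 31.)

27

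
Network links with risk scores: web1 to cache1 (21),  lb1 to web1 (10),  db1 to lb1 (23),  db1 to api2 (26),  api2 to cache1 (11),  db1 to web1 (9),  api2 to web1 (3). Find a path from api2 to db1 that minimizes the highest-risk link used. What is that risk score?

Checking several routes:
api2 - cache1 - web1 - lb1 - db1: max(11, 21, 10, 23) = 23
api2 - web1 - db1: max(3, 9) = 9
api2 - cache1 - web1 - db1: max(11, 21, 9) = 21
api2 - web1 - lb1 - db1: max(3, 10, 23) = 23
The minimum achievable maximum is 9.

9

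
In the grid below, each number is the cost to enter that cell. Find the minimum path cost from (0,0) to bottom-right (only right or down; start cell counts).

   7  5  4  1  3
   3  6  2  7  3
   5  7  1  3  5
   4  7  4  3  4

Take r0c0 r0c1 r0c2 r1c2 r2c2 r2c3 r3c3 r3c4 for a total of 7 + 5 + 4 + 2 + 1 + 3 + 3 + 4 = 29.
For comparison, the top-then-right route costs 32.

29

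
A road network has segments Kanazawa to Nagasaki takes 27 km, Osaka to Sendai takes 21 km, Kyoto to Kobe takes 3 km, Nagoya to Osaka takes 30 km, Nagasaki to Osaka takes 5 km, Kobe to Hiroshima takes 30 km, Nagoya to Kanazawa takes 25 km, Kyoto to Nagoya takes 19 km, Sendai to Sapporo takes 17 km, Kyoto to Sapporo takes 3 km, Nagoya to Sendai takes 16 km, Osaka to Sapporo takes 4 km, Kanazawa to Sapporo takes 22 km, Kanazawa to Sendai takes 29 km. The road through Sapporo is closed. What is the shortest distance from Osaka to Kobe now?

Routes from Osaka to Kobe avoiding Sapporo:
Osaka→Nagasaki→Kanazawa→Sendai→Nagoya→Kyoto→Kobe: 5 + 27 + 29 + 16 + 19 + 3 = 99
Osaka→Nagasaki→Kanazawa→Nagoya→Kyoto→Kobe: 5 + 27 + 25 + 19 + 3 = 79
Osaka→Sendai→Kanazawa→Nagoya→Kyoto→Kobe: 21 + 29 + 25 + 19 + 3 = 97
Osaka→Nagoya→Kyoto→Kobe: 30 + 19 + 3 = 52
Osaka→Sendai→Nagoya→Kyoto→Kobe: 21 + 16 + 19 + 3 = 59
Best route has total 52 km.

52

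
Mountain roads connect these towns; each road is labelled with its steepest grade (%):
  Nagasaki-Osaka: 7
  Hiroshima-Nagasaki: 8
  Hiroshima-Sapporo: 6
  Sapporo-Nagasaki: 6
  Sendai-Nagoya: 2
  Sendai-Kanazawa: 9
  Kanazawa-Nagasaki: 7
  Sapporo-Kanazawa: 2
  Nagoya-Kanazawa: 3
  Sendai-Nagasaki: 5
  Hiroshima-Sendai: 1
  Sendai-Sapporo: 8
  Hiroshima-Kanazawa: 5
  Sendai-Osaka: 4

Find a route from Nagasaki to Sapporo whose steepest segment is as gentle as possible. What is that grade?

5

Comparing a few candidate routes:
Nagasaki -> Sapporo: max(6) = 6
Nagasaki -> Sendai -> Nagoya -> Kanazawa -> Hiroshima -> Sapporo: max(5, 2, 3, 5, 6) = 6
Nagasaki -> Sendai -> Hiroshima -> Kanazawa -> Sapporo: max(5, 1, 5, 2) = 5
Nagasaki -> Kanazawa -> Nagoya -> Sendai -> Hiroshima -> Sapporo: max(7, 3, 2, 1, 6) = 7
Nagasaki -> Sendai -> Nagoya -> Kanazawa -> Sapporo: max(5, 2, 3, 2) = 5
Nagasaki -> Sendai -> Hiroshima -> Sapporo: max(5, 1, 6) = 6
Best route has worst link 5%.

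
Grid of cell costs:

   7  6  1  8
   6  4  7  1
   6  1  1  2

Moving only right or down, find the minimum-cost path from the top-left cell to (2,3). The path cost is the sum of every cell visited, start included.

Path (0,0) (0,1) (1,1) (2,1) (2,2) (2,3): 7 + 6 + 4 + 1 + 1 + 2 = 21.
(Top row then right column would cost 25.)

21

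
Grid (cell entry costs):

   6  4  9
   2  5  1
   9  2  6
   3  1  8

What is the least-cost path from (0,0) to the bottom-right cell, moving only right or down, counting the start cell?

Best path: (0,0) -> (1,0) -> (1,1) -> (2,1) -> (3,1) -> (3,2)
Cost: 6 + 2 + 5 + 2 + 1 + 8 = 24
For comparison, the top-then-right route costs 34.

24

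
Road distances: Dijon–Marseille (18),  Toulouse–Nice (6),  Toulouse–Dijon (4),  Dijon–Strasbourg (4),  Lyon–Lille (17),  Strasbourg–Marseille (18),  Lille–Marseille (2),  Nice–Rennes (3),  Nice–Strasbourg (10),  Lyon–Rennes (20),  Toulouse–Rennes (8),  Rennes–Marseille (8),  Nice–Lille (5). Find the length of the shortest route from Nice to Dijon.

Comparing a few candidate routes:
Nice -> Strasbourg -> Dijon: 10 + 4 = 14
Nice -> Rennes -> Toulouse -> Dijon: 3 + 8 + 4 = 15
Nice -> Toulouse -> Dijon: 6 + 4 = 10
Nice -> Lille -> Marseille -> Dijon: 5 + 2 + 18 = 25
Best route has total 10.

10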